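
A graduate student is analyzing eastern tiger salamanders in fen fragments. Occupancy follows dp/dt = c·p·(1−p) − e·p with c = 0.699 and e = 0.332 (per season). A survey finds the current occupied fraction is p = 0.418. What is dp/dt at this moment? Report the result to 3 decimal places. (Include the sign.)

0.031

Colonization term: c·p·(1−p) = 0.699×0.418×0.5820 = 0.17005.
Extinction term: e·p = 0.13878.
dp/dt = 0.17005 − 0.13878 = 0.03127.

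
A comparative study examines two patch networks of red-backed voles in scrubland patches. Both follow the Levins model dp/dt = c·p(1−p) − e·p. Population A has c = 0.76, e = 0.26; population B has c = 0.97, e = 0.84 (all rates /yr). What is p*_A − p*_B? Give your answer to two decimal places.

0.52

A: p*_A = 1 − 0.26/0.76 = 0.6579.
B: p*_B = 1 − 0.84/0.97 = 0.1340.
p*_A − p*_B = 0.6579 − 0.1340 = 0.5239.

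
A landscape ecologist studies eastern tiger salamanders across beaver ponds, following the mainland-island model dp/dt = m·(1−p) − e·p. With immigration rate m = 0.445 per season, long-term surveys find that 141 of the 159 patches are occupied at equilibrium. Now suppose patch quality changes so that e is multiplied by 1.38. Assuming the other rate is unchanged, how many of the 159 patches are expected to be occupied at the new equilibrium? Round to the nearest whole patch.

135

Observed p* = 141/159 = 0.88679.
Balance m(1−p*) = e·p* gives e = m(1−p*)/p* = 0.445×0.11321/0.88679 = 0.05681.
New p* = m/(m+e) = 0.44500/(0.44500+0.07840) = 0.85021.
Expected occupied = 159 × 0.85021 = 135.18 ≈ 135.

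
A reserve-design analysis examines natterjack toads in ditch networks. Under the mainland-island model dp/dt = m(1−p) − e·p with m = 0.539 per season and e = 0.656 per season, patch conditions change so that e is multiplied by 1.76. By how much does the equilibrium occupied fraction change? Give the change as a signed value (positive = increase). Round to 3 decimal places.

-0.133

Before: p* = 0.539/(0.539+0.656) = 0.4510.
After: m = 0.539, e = 1.15456; p* = 0.539/1.6936 = 0.3183.
Δp* = 0.3183 − 0.4510 = -0.1328.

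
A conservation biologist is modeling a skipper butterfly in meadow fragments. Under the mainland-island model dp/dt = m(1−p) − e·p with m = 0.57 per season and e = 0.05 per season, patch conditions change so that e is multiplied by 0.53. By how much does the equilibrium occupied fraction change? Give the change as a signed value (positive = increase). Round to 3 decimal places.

Before: p* = 0.57/(0.57+0.05) = 0.9194.
After: m = 0.57, e = 0.0265; p* = 0.57/0.5965 = 0.9556.
Δp* = 0.9556 − 0.9194 = +0.0362.

0.036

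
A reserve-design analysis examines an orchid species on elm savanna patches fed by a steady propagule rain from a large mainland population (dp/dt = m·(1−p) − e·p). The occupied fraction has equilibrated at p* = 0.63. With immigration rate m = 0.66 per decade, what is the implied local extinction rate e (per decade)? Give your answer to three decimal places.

At equilibrium m(1−p*) = e·p*, so e = m(1−p*)/p*.
e = 0.66 × 0.3700 / 0.63 = 0.3876.

0.388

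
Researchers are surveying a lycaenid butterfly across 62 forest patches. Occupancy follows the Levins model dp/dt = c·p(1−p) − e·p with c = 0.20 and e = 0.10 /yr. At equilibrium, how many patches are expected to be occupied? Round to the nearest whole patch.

p* = 1 − e/c = 1 − 0.10/0.20 = 0.5000.
Expected occupied patches = N × p* = 62 × 0.5000 = 31.00 ≈ 31.

31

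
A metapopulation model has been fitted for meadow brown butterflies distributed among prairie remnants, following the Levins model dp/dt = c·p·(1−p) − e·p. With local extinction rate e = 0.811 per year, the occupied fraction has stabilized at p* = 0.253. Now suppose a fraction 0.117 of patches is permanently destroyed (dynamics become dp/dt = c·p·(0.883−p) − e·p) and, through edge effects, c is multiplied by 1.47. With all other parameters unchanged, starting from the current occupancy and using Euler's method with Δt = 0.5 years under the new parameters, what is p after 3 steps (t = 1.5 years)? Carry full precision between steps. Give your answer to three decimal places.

0.317

Balance c(1−p*) = e gives c = e/(1 − 0.25300) = 0.811/0.74700 = 1.08568.
Starting from p₀ = 0.25300; update p ← p + (dp/dt)·Δt with the new parameters.
t = 0.5: p = 0.25300 + (+0.02460) = 0.27760
t = 1: p = 0.27760 + (+0.02154) = 0.29914
t = 1.5: p = 0.29914 + (+0.01807) = 0.31721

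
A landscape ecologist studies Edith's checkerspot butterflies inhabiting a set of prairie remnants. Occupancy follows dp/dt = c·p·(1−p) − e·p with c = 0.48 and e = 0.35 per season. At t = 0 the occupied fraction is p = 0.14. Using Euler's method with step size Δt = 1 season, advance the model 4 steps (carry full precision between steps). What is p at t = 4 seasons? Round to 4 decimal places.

0.1744

Update rule: p ← p + [c·p·(1−p) − e·p]·Δt with Δt = 1.
step 1: Δp = +0.00879, p = 0.14879
step 2: Δp = +0.00872, p = 0.15751
step 3: Δp = +0.00857, p = 0.16608
step 4: Δp = +0.00835, p = 0.17443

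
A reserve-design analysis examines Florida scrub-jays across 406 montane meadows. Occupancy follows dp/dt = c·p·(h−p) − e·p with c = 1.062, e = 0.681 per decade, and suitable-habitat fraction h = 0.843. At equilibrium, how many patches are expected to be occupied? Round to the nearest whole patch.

p* = h − e/c = 0.843 − 0.6412 = 0.2018.
Expected occupied patches = N × p* = 406 × 0.2018 = 81.91 ≈ 82.

82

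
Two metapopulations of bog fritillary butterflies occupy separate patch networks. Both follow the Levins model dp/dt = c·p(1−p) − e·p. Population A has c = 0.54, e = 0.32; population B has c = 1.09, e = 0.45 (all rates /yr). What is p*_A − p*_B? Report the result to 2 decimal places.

A: p*_A = 1 − 0.32/0.54 = 0.4074.
B: p*_B = 1 − 0.45/1.09 = 0.5872.
p*_A − p*_B = 0.4074 − 0.5872 = -0.1797.

-0.18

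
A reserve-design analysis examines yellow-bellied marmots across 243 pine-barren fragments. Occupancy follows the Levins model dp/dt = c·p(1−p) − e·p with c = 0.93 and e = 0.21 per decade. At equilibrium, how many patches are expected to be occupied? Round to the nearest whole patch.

p* = 1 − e/c = 1 − 0.21/0.93 = 0.7742.
Expected occupied patches = N × p* = 243 × 0.7742 = 188.13 ≈ 188.

188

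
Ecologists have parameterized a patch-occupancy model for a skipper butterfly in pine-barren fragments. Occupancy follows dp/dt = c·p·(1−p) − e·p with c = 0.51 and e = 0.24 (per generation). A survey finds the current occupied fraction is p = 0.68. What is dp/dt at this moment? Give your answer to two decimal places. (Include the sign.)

-0.05

Colonization term: c·p·(1−p) = 0.51×0.68×0.3200 = 0.11098.
Extinction term: e·p = 0.16320.
dp/dt = 0.11098 − 0.16320 = -0.05222.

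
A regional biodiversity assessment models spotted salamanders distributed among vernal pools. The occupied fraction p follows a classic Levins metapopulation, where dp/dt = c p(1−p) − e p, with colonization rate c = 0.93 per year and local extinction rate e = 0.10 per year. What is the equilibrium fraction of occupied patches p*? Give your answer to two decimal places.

0.89

At equilibrium, colonization balances extinction: c·p*·(1−p*) = e·p*.
So p* = 1 − e/c = 1 − 0.10/0.93 = 1 − 0.1075 = 0.8925.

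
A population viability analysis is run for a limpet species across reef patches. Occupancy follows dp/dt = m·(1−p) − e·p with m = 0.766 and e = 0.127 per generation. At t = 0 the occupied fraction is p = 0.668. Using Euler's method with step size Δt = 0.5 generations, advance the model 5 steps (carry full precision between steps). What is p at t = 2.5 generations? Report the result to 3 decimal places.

0.848

Update rule: p ← p + [m·(1−p) − e·p]·Δt with Δt = 0.5.
p: 0.66800 → 0.75274  (Δp = +0.08474)
p: 0.75274 → 0.79964  (Δp = +0.04690)
p: 0.79964 → 0.82560  (Δp = +0.02596)
p: 0.82560 → 0.83997  (Δp = +0.01437)
p: 0.83997 → 0.84792  (Δp = +0.00795)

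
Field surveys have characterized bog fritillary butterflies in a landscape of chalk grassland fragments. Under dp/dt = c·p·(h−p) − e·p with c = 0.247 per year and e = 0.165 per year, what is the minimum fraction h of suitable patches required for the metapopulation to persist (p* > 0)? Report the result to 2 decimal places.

p* = h − e/c is positive only when h > e/c.
h_min = e/c = 0.165/0.247 = 0.6680.

0.67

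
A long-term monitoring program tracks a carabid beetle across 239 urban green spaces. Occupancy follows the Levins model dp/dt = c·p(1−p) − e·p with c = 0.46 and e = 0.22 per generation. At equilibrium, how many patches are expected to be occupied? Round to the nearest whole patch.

p* = 1 − e/c = 1 − 0.22/0.46 = 0.5217.
Expected occupied patches = N × p* = 239 × 0.5217 = 124.70 ≈ 125.

125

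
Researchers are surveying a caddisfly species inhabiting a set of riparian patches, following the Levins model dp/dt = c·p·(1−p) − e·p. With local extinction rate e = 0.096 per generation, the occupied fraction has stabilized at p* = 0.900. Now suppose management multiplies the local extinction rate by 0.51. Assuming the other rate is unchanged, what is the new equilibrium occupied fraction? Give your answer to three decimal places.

0.949

Balance c(1−p*) = e gives c = e/(1 − 0.90000) = 0.096/0.10000 = 0.96000.
New p* = 1 − e/c = 1 − 0.04896/0.96000 = 0.94900.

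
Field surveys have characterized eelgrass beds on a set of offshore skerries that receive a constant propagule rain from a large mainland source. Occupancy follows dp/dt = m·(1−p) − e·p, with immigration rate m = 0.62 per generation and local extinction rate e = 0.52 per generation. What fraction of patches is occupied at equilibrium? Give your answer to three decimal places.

Setting dp/dt = 0: m − m·p* = e·p*, so m = (m+e)·p*.
p* = m/(m+e) = 0.62/(0.62+0.52) = 0.62/1.1400 = 0.5439.

0.544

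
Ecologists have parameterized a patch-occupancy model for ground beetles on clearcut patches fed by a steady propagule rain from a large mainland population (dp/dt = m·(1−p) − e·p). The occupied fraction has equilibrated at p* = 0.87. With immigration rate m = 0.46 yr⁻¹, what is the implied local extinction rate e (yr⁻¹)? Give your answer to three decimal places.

0.069

At equilibrium m(1−p*) = e·p*, so e = m(1−p*)/p*.
e = 0.46 × 0.1300 / 0.87 = 0.0687.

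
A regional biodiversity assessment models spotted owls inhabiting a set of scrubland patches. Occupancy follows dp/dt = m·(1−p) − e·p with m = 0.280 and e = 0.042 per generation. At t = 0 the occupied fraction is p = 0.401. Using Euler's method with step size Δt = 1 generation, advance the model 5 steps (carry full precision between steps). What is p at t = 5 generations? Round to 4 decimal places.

Update rule: p ← p + [m·(1−p) − e·p]·Δt with Δt = 1.
  1  |  dp/dt·Δt = +0.150878  |  p_1 = 0.551878
  2  |  dp/dt·Δt = +0.102295  |  p_2 = 0.654173
  3  |  dp/dt·Δt = +0.069356  |  p_3 = 0.723529
  4  |  dp/dt·Δt = +0.047024  |  p_4 = 0.770553
  5  |  dp/dt·Δt = +0.031882  |  p_5 = 0.802435

0.8024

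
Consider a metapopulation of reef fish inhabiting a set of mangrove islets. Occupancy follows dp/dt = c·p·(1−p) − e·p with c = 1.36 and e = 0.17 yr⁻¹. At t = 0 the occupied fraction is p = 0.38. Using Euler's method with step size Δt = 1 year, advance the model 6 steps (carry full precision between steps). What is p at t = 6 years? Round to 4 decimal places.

0.8750

Update rule: p ← p + [c·p·(1−p) − e·p]·Δt with Δt = 1.
t = 1: p = 0.38000 + (+0.25582) = 0.63582
t = 2: p = 0.63582 + (+0.20682) = 0.84264
t = 3: p = 0.84264 + (+0.03708) = 0.87972
t = 4: p = 0.87972 + (-0.00565) = 0.87407
t = 5: p = 0.87407 + (+0.00110) = 0.87518
t = 6: p = 0.87518 + (-0.00021) = 0.87497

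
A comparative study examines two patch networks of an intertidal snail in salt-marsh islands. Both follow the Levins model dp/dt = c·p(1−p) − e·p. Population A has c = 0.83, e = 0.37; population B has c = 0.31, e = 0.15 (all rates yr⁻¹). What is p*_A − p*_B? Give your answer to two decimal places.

0.04

A: p*_A = 1 − 0.37/0.83 = 0.5542.
B: p*_B = 1 − 0.15/0.31 = 0.5161.
p*_A − p*_B = 0.5542 − 0.5161 = 0.0381.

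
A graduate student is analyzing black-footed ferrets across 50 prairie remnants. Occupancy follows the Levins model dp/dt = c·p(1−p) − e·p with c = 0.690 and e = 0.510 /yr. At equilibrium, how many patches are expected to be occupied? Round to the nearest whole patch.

p* = 1 − e/c = 1 − 0.510/0.690 = 0.2609.
Expected occupied patches = N × p* = 50 × 0.2609 = 13.04 ≈ 13.

13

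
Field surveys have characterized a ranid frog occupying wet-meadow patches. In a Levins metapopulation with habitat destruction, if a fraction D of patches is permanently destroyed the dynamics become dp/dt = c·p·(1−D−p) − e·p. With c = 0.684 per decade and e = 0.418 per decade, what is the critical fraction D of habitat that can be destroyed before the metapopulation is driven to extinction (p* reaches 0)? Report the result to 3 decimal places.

The nontrivial equilibrium is p* = (1−D) − e/c; extinction occurs when this hits zero.
So D_crit = 1 − e/c = 1 − 0.418/0.684 = 1 − 0.6111 = 0.3889.
Note this equals the original equilibrium occupancy — the Levins extinction-debt result.

0.389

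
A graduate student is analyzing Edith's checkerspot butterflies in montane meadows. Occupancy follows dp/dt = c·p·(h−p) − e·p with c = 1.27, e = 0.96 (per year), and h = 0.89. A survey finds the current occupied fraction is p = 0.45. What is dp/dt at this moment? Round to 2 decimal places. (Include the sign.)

Colonization term: c·p·(h−p) = 1.27×0.45×0.4400 = 0.25146.
Extinction term: e·p = 0.43200.
dp/dt = 0.25146 − 0.43200 = -0.18054.

-0.18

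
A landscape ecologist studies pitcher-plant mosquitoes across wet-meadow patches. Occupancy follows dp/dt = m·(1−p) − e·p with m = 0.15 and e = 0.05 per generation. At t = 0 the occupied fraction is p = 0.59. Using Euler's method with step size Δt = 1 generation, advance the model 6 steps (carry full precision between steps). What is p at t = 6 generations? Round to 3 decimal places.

0.708

Update rule: p ← p + [m·(1−p) − e·p]·Δt with Δt = 1.
  1  |  dp/dt·Δt = +0.032000  |  p_1 = 0.622000
  2  |  dp/dt·Δt = +0.025600  |  p_2 = 0.647600
  3  |  dp/dt·Δt = +0.020480  |  p_3 = 0.668080
  4  |  dp/dt·Δt = +0.016384  |  p_4 = 0.684464
  5  |  dp/dt·Δt = +0.013107  |  p_5 = 0.697571
  6  |  dp/dt·Δt = +0.010486  |  p_6 = 0.708057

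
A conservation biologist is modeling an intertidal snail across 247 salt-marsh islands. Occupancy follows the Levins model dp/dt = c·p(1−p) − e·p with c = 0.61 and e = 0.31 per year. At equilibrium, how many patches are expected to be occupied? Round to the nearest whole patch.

p* = 1 − e/c = 1 − 0.31/0.61 = 0.4918.
Expected occupied patches = N × p* = 247 × 0.4918 = 121.48 ≈ 121.

121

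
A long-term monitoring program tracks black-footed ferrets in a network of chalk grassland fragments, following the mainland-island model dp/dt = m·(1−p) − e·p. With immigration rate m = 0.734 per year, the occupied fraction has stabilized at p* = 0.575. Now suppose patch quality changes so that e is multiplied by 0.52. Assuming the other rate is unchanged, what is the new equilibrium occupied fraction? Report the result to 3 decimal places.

0.722

Balance m(1−p*) = e·p* gives e = m(1−p*)/p* = 0.734×0.42500/0.57500 = 0.54252.
New p* = m/(m+e) = 0.73400/(0.73400+0.28211) = 0.72236.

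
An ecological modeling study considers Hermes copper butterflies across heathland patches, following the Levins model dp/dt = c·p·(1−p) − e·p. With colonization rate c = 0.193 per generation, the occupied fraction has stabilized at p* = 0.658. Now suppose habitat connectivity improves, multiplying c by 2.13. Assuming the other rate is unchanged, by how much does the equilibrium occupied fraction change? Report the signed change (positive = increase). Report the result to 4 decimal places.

Balance c(1−p*) = e gives e = 0.193×(1 − 0.65800) = 0.06601.
New p* = 1 − e/c = 1 − 0.06601/0.41109 = 0.83943.
Δp* = 0.83943 − 0.65800 = +0.18143.

0.1814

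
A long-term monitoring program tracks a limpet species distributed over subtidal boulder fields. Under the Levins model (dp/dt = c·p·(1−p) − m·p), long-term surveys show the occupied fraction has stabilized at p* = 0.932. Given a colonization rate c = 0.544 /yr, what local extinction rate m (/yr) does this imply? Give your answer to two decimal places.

0.04

At equilibrium c(1−p*) = m.
m = 0.544 × (1 − 0.932) = 0.544 × 0.0680 = 0.0370.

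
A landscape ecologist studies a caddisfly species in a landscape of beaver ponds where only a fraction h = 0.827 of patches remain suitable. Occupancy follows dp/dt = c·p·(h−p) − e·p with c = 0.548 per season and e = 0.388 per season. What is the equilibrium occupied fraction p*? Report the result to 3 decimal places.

0.119

Setting dp/dt = 0 and dividing by p* gives c·(h−p*) = e.
So p* = h − e/c = 0.827 − 0.388/0.548 = 0.827 − 0.7080 = 0.1190.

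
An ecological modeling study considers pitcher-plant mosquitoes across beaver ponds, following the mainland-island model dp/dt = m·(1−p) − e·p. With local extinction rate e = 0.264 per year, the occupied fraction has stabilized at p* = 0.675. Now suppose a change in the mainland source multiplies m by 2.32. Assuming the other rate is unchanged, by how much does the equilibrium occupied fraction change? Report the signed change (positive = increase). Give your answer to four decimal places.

0.1531

Balance m(1−p*) = e·p* gives m = e·p*/(1−p*) = 0.264×0.67500/0.32500 = 0.54831.
New p* = m/(m+e) = 1.27208/(1.27208+0.26400) = 0.82813.
Δp* = 0.82813 − 0.67500 = +0.15313.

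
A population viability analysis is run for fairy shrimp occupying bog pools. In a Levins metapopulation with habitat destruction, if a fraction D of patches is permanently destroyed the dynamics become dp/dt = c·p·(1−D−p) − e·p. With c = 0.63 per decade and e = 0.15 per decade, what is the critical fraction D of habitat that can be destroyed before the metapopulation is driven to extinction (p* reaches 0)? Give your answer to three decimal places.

The nontrivial equilibrium is p* = (1−D) − e/c; extinction occurs when this hits zero.
So D_crit = 1 − e/c = 1 − 0.15/0.63 = 1 − 0.2381 = 0.7619.
Note this equals the original equilibrium occupancy — the Levins extinction-debt result.

0.762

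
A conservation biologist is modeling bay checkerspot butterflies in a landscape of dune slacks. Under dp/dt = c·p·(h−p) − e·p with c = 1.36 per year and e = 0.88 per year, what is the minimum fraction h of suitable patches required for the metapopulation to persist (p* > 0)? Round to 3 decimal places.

p* = h − e/c is positive only when h > e/c.
h_min = e/c = 0.88/1.36 = 0.6471.

0.647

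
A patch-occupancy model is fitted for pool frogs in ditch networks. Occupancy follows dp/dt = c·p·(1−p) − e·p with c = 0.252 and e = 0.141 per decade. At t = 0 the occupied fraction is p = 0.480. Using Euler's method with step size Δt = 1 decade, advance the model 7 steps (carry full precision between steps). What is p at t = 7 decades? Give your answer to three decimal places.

Update rule: p ← p + [c·p·(1−p) − e·p]·Δt with Δt = 1.
  1  |  dp/dt·Δt = -0.004781  |  p_1 = 0.475219
  2  |  dp/dt·Δt = -0.004161  |  p_2 = 0.471059
  3  |  dp/dt·Δt = -0.003630  |  p_3 = 0.467428
  4  |  dp/dt·Δt = -0.003175  |  p_4 = 0.464253
  5  |  dp/dt·Δt = -0.002782  |  p_5 = 0.461472
  6  |  dp/dt·Δt = -0.002442  |  p_6 = 0.459030
  7  |  dp/dt·Δt = -0.002146  |  p_7 = 0.456884

0.457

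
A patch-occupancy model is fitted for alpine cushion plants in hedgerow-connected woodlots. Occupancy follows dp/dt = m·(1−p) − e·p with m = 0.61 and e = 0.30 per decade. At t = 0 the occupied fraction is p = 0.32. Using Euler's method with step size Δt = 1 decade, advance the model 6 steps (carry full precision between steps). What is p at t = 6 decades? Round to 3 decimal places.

0.670

Update rule: p ← p + [m·(1−p) − e·p]·Δt with Δt = 1.
  1  |  dp/dt·Δt = +0.318800  |  p_1 = 0.638800
  2  |  dp/dt·Δt = +0.028692  |  p_2 = 0.667492
  3  |  dp/dt·Δt = +0.002582  |  p_3 = 0.670074
  4  |  dp/dt·Δt = +0.000232  |  p_4 = 0.670307
  5  |  dp/dt·Δt = +0.000021  |  p_5 = 0.670328
  6  |  dp/dt·Δt = +0.000002  |  p_6 = 0.670329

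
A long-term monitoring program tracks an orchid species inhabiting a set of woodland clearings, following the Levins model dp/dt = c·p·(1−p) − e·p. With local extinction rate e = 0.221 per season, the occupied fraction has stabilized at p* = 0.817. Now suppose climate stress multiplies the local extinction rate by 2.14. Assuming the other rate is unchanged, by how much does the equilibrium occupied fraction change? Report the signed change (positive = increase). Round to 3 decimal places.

-0.209

Balance c(1−p*) = e gives c = e/(1 − 0.81700) = 0.221/0.18300 = 1.20765.
New p* = 1 − e/c = 1 − 0.47294/1.20765 = 0.60838.
Δp* = 0.60838 − 0.81700 = -0.20862.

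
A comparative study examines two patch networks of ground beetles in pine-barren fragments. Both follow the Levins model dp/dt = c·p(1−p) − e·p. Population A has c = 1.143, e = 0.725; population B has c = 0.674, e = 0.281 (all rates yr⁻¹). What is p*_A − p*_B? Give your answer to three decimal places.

-0.217

A: p*_A = 1 − 0.725/1.143 = 0.3657.
B: p*_B = 1 − 0.281/0.674 = 0.5831.
p*_A − p*_B = 0.3657 − 0.5831 = -0.2174.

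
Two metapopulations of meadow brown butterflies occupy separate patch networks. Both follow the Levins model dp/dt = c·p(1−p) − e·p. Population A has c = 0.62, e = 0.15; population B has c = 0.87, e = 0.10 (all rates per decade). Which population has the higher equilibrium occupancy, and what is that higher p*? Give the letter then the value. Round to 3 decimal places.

A: p*_A = 1 − 0.15/0.62 = 0.7581.
B: p*_B = 1 − 0.10/0.87 = 0.8851.
B is higher at 0.8851.

B, 0.885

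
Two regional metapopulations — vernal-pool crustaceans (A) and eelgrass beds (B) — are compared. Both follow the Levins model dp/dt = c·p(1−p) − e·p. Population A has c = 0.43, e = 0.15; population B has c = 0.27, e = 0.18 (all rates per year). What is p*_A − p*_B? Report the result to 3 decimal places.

0.318

A: p*_A = 1 − 0.15/0.43 = 0.6512.
B: p*_B = 1 − 0.18/0.27 = 0.3333.
p*_A − p*_B = 0.6512 − 0.3333 = 0.3178.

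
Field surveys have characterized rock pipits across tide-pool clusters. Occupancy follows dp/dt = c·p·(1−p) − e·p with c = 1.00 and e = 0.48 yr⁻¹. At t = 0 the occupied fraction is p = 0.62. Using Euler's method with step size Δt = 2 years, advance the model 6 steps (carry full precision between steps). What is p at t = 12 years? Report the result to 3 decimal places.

Update rule: p ← p + [c·p·(1−p) − e·p]·Δt with Δt = 2.
t = 2: p = 0.62000 + (-0.12400) = 0.49600
t = 4: p = 0.49600 + (+0.02381) = 0.51981
t = 6: p = 0.51981 + (+0.00020) = 0.52001
t = 8: p = 0.52001 + (-0.00001) = 0.52000
t = 10: p = 0.52000 + (+0.00000) = 0.52000
t = 12: p = 0.52000 + (-0.00000) = 0.52000

0.520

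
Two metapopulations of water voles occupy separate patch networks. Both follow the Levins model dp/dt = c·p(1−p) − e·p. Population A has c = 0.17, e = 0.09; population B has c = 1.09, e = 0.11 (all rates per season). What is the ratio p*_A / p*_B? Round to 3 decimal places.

0.523

A: p*_A = 1 − 0.09/0.17 = 0.4706.
B: p*_B = 1 − 0.11/1.09 = 0.8991.
p*_A / p*_B = 0.4706/0.8991 = 0.5234.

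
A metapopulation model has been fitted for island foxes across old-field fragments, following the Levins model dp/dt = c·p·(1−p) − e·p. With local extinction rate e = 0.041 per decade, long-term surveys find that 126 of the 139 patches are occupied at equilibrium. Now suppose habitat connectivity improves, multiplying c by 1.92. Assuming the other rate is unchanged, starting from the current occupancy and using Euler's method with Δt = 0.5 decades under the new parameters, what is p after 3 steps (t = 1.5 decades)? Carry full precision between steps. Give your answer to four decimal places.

Observed p* = 126/139 = 0.90647.
Balance c(1−p*) = e gives c = e/(1 − 0.90647) = 0.041/0.09353 = 0.43838.
Starting from p₀ = 0.90647; update p ← p + (dp/dt)·Δt with the new parameters.
t = 0.5: p = 0.90647 + (+0.01710) = 0.92357
t = 1: p = 0.92357 + (+0.01077) = 0.93434
t = 1.5: p = 0.93434 + (+0.00666) = 0.94101

0.9410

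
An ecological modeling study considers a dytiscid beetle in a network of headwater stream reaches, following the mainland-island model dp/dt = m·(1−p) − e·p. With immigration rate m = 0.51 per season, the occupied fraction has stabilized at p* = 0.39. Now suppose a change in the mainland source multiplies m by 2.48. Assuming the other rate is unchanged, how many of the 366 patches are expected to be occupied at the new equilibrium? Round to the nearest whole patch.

224

Balance m(1−p*) = e·p* gives e = m(1−p*)/p* = 0.51×0.61000/0.39000 = 0.79769.
New p* = m/(m+e) = 1.26480/(1.26480+0.79769) = 0.61324.
Expected occupied = 366 × 0.61324 = 224.45 ≈ 224.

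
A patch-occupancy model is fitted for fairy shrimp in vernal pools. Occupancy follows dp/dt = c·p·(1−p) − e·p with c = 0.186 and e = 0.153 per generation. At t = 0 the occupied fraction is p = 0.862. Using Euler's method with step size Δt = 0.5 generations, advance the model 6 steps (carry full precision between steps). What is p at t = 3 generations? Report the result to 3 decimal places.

Update rule: p ← p + [c·p·(1−p) − e·p]·Δt with Δt = 0.5.
p: 0.86200 → 0.80712  (Δp = -0.05488)
p: 0.80712 → 0.75985  (Δp = -0.04727)
p: 0.75985 → 0.71869  (Δp = -0.04116)
p: 0.71869 → 0.68252  (Δp = -0.03618)
p: 0.68252 → 0.65046  (Δp = -0.03206)
p: 0.65046 → 0.62184  (Δp = -0.02862)

0.622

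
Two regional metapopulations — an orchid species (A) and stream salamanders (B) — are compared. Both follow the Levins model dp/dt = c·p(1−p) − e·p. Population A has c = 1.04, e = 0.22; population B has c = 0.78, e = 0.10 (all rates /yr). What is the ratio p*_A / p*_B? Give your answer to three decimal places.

A: p*_A = 1 − 0.22/1.04 = 0.7885.
B: p*_B = 1 − 0.10/0.78 = 0.8718.
p*_A / p*_B = 0.7885/0.8718 = 0.9044.

0.904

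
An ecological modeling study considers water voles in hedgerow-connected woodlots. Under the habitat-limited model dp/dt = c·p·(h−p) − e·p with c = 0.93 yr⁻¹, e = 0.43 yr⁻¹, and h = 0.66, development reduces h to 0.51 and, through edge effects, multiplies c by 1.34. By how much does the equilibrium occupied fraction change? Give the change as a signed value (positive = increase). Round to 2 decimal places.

-0.03

Before: p* = h − e/c = 0.66 − 0.43/0.93 = 0.66 − 0.4624 = 0.1976.
After: c = 1.2462, e = 0.43, h = 0.51; p* = 0.51 − 0.43/1.2462 = 0.1650.
Δp* = 0.1650 − 0.1976 = -0.0327.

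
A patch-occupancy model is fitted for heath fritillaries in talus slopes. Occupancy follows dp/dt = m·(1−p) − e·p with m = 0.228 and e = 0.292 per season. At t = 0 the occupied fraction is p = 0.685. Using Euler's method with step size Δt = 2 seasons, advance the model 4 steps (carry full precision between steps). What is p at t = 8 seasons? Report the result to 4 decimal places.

Update rule: p ← p + [m·(1−p) − e·p]·Δt with Δt = 2.
t = 2: p = 0.68500 + (-0.25640) = 0.42860
t = 4: p = 0.42860 + (+0.01026) = 0.43886
t = 6: p = 0.43886 + (-0.00041) = 0.43845
t = 8: p = 0.43845 + (+0.00002) = 0.43846

0.4385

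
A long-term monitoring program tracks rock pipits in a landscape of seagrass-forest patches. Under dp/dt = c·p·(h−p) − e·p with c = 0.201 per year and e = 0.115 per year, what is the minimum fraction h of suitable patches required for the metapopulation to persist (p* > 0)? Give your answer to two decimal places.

0.57

p* = h − e/c is positive only when h > e/c.
h_min = e/c = 0.115/0.201 = 0.5721.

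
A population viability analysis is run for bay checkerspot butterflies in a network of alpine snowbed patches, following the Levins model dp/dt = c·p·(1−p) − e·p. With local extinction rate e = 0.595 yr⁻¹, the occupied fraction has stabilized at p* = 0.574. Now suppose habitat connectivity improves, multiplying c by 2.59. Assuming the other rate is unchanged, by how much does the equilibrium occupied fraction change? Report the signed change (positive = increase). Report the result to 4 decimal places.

Balance c(1−p*) = e gives c = e/(1 − 0.57400) = 0.595/0.42600 = 1.39671.
New p* = 1 − e/c = 1 − 0.59500/3.61748 = 0.83552.
Δp* = 0.83552 − 0.57400 = +0.26152.

0.2615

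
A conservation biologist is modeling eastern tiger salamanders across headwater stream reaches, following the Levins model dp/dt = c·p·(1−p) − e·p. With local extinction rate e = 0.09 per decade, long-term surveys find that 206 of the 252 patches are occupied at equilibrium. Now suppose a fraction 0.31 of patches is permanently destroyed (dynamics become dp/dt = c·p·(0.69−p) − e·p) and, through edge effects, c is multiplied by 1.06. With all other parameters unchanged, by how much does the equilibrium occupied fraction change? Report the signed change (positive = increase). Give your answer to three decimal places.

Observed p* = 206/252 = 0.81746.
Balance c(1−p*) = e gives c = e/(1 − 0.81746) = 0.09/0.18254 = 0.49304.
New p* = 0.69 − e/c = 0.69 − 0.09000/0.52262 = 0.51779.
Δp* = 0.51779 − 0.81746 = -0.29967.

-0.300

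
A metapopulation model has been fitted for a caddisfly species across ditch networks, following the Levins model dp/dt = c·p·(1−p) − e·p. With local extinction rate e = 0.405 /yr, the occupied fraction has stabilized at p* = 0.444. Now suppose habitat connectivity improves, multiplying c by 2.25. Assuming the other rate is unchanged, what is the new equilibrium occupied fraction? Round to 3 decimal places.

0.753

Balance c(1−p*) = e gives c = e/(1 − 0.44400) = 0.405/0.55600 = 0.72842.
New p* = 1 − e/c = 1 − 0.40500/1.63894 = 0.75289.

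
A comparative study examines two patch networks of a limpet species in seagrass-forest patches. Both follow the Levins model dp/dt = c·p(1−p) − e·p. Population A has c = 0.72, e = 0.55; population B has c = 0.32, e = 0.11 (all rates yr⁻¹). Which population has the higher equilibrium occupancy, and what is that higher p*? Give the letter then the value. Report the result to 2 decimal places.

A: p*_A = 1 − 0.55/0.72 = 0.2361.
B: p*_B = 1 − 0.11/0.32 = 0.6562.
B is higher at 0.6562.

B, 0.66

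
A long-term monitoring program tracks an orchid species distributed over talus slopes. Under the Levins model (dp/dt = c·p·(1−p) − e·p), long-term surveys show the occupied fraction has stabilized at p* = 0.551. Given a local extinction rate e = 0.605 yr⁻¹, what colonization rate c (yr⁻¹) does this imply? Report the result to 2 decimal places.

1.35

At equilibrium c(1−p*) = e, so c = e/(1−p*).
c = 0.605/(1 − 0.551) = 0.605/0.4490 = 1.3474.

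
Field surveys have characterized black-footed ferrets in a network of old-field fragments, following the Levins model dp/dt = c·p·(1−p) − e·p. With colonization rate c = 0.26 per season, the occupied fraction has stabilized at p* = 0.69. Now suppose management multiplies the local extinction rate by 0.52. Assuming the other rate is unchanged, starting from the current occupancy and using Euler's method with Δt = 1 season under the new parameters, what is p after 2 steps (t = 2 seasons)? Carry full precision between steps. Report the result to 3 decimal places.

Balance c(1−p*) = e gives e = 0.26×(1 − 0.69000) = 0.08060.
Starting from p₀ = 0.69000; update p ← p + (dp/dt)·Δt with the new parameters.
p: 0.69000 → 0.71669  (Δp = +0.02669)
p: 0.71669 → 0.73945  (Δp = +0.02275)

0.739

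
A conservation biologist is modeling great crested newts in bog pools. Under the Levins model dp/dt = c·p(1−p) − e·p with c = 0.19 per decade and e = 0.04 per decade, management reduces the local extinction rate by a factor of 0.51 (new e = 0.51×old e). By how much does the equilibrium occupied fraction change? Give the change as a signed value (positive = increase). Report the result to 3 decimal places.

Before: p* = 1 − 0.04/0.19 = 0.7895.
After the change, c = 0.19, e = 0.0204, so p* = 1 − 0.0204/0.19 = 0.8926.
Δp* = 0.8926 − 0.7895 = +0.1032.

0.103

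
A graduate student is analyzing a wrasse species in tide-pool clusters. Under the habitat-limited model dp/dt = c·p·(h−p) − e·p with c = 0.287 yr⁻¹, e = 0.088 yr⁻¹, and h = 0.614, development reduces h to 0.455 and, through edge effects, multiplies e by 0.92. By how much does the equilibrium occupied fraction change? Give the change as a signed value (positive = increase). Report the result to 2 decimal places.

Before: p* = h − e/c = 0.614 − 0.088/0.287 = 0.614 − 0.3066 = 0.3074.
After: c = 0.287, e = 0.08096, h = 0.455; p* = 0.455 − 0.08096/0.287 = 0.1729.
Δp* = 0.1729 − 0.3074 = -0.1345.

-0.13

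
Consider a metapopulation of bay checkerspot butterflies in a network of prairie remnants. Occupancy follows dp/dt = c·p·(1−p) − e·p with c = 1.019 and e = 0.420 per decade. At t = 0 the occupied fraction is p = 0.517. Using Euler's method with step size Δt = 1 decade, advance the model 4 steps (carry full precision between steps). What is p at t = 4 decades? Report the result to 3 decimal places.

Update rule: p ← p + [c·p·(1−p) − e·p]·Δt with Δt = 1.
  1  |  dp/dt·Δt = +0.037316  |  p_1 = 0.554316
  2  |  dp/dt·Δt = +0.018931  |  p_2 = 0.573247
  3  |  dp/dt·Δt = +0.008519  |  p_3 = 0.581766
  4  |  dp/dt·Δt = +0.003596  |  p_4 = 0.585362

0.585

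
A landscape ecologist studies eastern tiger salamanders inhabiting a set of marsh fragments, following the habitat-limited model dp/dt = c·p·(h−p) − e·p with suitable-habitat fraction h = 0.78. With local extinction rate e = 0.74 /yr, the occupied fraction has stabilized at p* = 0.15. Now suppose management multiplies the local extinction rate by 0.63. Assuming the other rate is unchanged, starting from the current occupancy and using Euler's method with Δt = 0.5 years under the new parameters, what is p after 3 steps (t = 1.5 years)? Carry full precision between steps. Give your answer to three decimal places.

0.213

Balance c(h−p*) = e gives c = e/(0.78 − 0.15000) = 0.74/0.63000 = 1.17460.
Starting from p₀ = 0.15000; update p ← p + (dp/dt)·Δt with the new parameters.
  1  |  dp/dt·Δt = +0.020535  |  p_1 = 0.170535
  2  |  dp/dt·Δt = +0.021290  |  p_2 = 0.191825
  3  |  dp/dt·Δt = +0.021549  |  p_3 = 0.213373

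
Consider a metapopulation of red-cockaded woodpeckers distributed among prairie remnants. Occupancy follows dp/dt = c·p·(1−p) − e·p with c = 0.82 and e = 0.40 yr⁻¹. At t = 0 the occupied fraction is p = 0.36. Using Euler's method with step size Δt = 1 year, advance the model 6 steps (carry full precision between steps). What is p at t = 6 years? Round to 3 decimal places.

0.502

Update rule: p ← p + [c·p·(1−p) − e·p]·Δt with Δt = 1.
t = 1: p = 0.36000 + (+0.04493) = 0.40493
t = 2: p = 0.40493 + (+0.03562) = 0.44055
t = 3: p = 0.44055 + (+0.02588) = 0.46643
t = 4: p = 0.46643 + (+0.01750) = 0.48393
t = 5: p = 0.48393 + (+0.01122) = 0.49515
t = 6: p = 0.49515 + (+0.00692) = 0.50207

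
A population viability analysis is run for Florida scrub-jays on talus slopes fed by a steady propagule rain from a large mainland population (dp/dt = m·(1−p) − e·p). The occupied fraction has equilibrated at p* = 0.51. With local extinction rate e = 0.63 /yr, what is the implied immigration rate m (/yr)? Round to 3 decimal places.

At equilibrium m(1−p*) = e·p*, so m = e·p*/(1−p*).
m = 0.63 × 0.51 / 0.4900 = 0.3213/0.4900 = 0.6557.

0.656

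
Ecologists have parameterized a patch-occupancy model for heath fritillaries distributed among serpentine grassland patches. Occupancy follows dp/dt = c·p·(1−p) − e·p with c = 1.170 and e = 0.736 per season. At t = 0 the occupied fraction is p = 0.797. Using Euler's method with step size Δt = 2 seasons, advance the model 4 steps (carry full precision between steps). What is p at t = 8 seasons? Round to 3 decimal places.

Update rule: p ← p + [c·p·(1−p) − e·p]·Δt with Δt = 2.
  1  |  dp/dt·Δt = -0.794593  |  p_1 = 0.002407
  2  |  dp/dt·Δt = +0.002076  |  p_2 = 0.004483
  3  |  dp/dt·Δt = +0.003844  |  p_3 = 0.008326
  4  |  dp/dt·Δt = +0.007065  |  p_4 = 0.015392

0.015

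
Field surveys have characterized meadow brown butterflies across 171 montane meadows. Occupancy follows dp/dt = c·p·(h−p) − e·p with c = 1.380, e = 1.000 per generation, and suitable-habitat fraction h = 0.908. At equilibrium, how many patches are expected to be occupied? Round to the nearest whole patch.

31

p* = h − e/c = 0.908 − 0.7246 = 0.1834.
Expected occupied patches = N × p* = 171 × 0.1834 = 31.35 ≈ 31.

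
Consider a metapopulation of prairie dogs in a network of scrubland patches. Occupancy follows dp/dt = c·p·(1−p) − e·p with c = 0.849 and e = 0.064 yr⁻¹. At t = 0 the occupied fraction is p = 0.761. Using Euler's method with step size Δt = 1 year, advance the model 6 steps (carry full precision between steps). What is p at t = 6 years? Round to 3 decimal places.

0.925

Update rule: p ← p + [c·p·(1−p) − e·p]·Δt with Δt = 1.
t = 1: p = 0.76100 + (+0.10571) = 0.86671
t = 2: p = 0.86671 + (+0.04261) = 0.90932
t = 3: p = 0.90932 + (+0.01181) = 0.92113
t = 4: p = 0.92113 + (+0.00273) = 0.92386
t = 5: p = 0.92386 + (+0.00060) = 0.92445
t = 6: p = 0.92445 + (+0.00013) = 0.92458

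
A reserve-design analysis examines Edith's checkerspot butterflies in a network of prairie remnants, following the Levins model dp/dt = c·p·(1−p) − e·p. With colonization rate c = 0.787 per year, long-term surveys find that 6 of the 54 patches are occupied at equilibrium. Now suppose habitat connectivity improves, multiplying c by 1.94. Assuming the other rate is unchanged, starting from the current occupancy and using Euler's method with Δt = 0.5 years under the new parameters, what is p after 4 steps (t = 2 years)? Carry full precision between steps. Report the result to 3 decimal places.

0.299

Observed p* = 6/54 = 0.11111.
Balance c(1−p*) = e gives e = 0.787×(1 − 0.11111) = 0.69956.
Starting from p₀ = 0.11111; update p ← p + (dp/dt)·Δt with the new parameters.
step 1: Δp = +0.03653, p = 0.14764
step 2: Δp = +0.04443, p = 0.19207
step 3: Δp = +0.05128, p = 0.24335
step 4: Δp = +0.05545, p = 0.29880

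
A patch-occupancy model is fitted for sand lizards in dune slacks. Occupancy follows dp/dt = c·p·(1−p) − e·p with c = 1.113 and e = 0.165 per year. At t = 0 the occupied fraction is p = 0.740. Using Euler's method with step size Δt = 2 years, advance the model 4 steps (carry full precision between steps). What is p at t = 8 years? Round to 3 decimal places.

Update rule: p ← p + [c·p·(1−p) − e·p]·Δt with Δt = 2.
  1  |  dp/dt·Δt = +0.184082  |  p_1 = 0.924082
  2  |  dp/dt·Δt = -0.148784  |  p_2 = 0.775298
  3  |  dp/dt·Δt = +0.131945  |  p_3 = 0.907243
  4  |  dp/dt·Δt = -0.112066  |  p_4 = 0.795177

0.795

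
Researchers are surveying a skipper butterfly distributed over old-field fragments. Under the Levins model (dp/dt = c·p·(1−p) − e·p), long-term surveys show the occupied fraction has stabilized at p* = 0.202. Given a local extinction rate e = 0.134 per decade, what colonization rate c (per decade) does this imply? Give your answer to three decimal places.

At equilibrium c(1−p*) = e, so c = e/(1−p*).
c = 0.134/(1 − 0.202) = 0.134/0.7980 = 0.1679.

0.168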